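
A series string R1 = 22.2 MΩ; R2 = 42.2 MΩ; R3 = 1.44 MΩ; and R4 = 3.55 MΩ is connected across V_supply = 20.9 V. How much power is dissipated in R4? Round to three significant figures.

P ≈ 0.322 µW

The common current is I = 20.9/69.39 = 0.3012 µA.
V(R4) = I·R = 1.069 V; P = V·I = 1.069 × 0.3012 = 0.3221 µW.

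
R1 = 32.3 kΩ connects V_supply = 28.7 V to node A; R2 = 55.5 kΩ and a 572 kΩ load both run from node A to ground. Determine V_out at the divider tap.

V_out ≈ 17.5 V

R2 ‖ R_L = (55.5 × 572)/(55.5 + 572) = 50.59 kΩ.
Then V_out = V_supply · R2'/(R1 + R2') = 28.7 × 50.59/82.89 = 17.52 V.
(Unloaded it would be 18.1 V; the load pulls it down.)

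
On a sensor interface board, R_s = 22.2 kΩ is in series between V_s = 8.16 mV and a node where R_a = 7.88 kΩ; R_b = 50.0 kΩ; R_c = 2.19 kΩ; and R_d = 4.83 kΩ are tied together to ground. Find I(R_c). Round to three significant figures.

I ≈ 0.196 µA

Parallel bank: R_p = 1/(1/7.88 + 1/50.0 + 1/2.19 + 1/4.83) = 1.234 kΩ.
V_A = 8.16 × 1.234/23.43 = 0.4296 mV.
I(R_c) = V_A / R_c = 0.4296/2.19 = 0.1962 µA.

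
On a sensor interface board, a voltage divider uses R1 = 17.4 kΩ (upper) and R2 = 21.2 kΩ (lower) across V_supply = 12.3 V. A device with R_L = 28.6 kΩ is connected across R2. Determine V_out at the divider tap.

V_out ≈ 5.06 V

First combine the lower leg with the load: R2 ‖ R_L = 12.18 kΩ.
Voltage divider with the loaded lower leg: V_out = 12.3 × 12.18/(17.4 + 12.18) = 12.3 × 0.4117 = 5.064 V.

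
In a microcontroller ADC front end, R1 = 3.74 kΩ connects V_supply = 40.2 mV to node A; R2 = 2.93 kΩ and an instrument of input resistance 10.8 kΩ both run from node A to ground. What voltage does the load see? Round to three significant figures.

The load sits in parallel with R2, giving an effective lower resistance R2' = R2·R_L/(R2+R_L) = 2.305 kΩ.
Then V_out = V_supply · R2'/(R1 + R2') = 40.2 × 2.305/6.045 = 15.33 mV.

V_out ≈ 15.3 mV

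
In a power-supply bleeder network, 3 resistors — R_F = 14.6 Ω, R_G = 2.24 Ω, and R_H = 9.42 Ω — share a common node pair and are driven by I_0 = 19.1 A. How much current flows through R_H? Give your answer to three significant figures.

ΣG = 1/14.6 + 1/2.24 + 1/9.42 = 0.6211.
R_H takes the fraction G_k/ΣG = 0.1062/0.6211 = 0.1709, so I = 19.1 × 0.1709 = 3.265 A.

I ≈ 3.26 A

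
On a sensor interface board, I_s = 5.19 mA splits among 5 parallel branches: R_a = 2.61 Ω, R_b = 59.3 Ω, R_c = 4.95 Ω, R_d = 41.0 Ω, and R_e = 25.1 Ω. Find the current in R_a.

Conductances: ΣG = 1/2.61 + 1/59.3 + 1/4.95 + 1/41.0 + 1/25.1 = 0.6663 (1/Ω).
By the current-divider rule, I = I_s · G_k/ΣG = 5.19 × 0.5751 = 2.985 mA.

I ≈ 2.98 mA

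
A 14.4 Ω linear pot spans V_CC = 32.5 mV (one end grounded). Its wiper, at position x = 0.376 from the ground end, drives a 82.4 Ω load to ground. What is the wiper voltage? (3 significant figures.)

V_out ≈ 11.7 mV

Lower segment x·R_p = 5.414 Ω; upper segment (1−x)·R_p = 8.986 Ω.
R_L loads the lower segment: effective lower R = 5.081 Ω.
Then V_out = V_CC · 5.081/(8.986 + 5.081) = 11.74 mV.
(Unloaded: V_out = x·V_CC = 12.2 mV.)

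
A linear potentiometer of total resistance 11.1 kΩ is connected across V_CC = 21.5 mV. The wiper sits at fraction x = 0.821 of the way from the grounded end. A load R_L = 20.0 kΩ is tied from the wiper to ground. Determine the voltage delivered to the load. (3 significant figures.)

The pot divides into 1.987 kΩ above the wiper and 9.113 kΩ below.
Lower segment in parallel with the load: 9.113 ‖ 20.0 = 6.260 kΩ.
V_out = 21.5 × 6.260/(1.987 + 6.260) = 16.32 mV.
(Unloaded: V_out = x·V_CC = 17.7 mV.)

V_out ≈ 16.3 mV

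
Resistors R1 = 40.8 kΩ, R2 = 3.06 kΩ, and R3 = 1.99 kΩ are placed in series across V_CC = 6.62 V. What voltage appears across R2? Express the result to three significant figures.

Series total: ΣR = 40.8 + 3.06 + 1.99 = 45.85 kΩ.
By the voltage-divider rule, V = 6.62 × 3.060/45.85 = 0.4418 V.

V ≈ 0.442 V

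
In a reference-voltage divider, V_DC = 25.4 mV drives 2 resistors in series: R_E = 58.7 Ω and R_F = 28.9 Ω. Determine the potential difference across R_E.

V ≈ 17.0 mV

Total series resistance ΣR = 58.7 + 28.9 = 87.60 Ω.
V = V_DC · R/ΣR = 25.4 × 0.6701 = 17.02 mV.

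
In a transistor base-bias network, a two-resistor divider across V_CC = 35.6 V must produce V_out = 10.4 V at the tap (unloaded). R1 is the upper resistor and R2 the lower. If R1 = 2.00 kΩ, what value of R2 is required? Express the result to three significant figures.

R2 ≈ 0.825 kΩ

The divider ratio is R2/(R1+R2) = 10.4/35.6 = 0.2921.
Rearranging, R2 = R1·k/(1−k) = 2.00 × 0.4127 = 0.8254 kΩ.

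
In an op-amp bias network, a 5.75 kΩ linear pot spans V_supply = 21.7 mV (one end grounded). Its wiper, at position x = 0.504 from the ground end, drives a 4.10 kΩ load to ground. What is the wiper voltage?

V_out ≈ 8.10 mV

Split the track: R_lower = x·R_p = 2.898 kΩ, R_upper = (1−x)·R_p = 2.852 kΩ.
Lower segment in parallel with the load: 2.898 ‖ 4.10 = 1.698 kΩ.
V_out = 21.7 × 1.698/(2.852 + 1.698) = 8.098 mV.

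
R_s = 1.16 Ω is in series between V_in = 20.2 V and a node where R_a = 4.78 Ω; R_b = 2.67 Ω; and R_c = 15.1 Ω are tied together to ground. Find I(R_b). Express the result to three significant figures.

I ≈ 4.31 A

Equivalent of the parallel group: R_p = 1.539 Ω.
Node voltage V_A = V_in · R_p/(R_s + R_p) = 20.2 × 0.5701 = 11.52 V.
I(R_b) = V_A / R_b = 11.52/2.67 = 4.313 A.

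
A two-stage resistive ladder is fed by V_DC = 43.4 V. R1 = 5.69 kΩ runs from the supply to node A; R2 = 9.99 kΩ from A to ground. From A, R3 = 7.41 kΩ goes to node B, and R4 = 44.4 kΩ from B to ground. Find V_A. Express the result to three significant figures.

V_A ≈ 25.8 V

The second stage (R3 + R4 = 51.81 kΩ) loads node A in parallel with R2.
Effective lower resistance at A: R2 ‖ 51.81 = 8.375 kΩ.
First divider: V_A = V_DC · 8.375/(5.69 + 8.375) = 25.84 V.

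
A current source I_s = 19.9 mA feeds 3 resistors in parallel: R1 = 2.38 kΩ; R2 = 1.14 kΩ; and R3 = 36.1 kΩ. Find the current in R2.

I ≈ 13.2 mA

Total conductance ΣG = 1/2.38 + 1/1.14 + 1/36.1 = 1.325 (units of 1/kΩ).
Current divider: I(R2) = I_s · G_k/ΣG = 19.9 × (0.8772/1.325) = 19.9 × 0.6620 = 13.17 mA.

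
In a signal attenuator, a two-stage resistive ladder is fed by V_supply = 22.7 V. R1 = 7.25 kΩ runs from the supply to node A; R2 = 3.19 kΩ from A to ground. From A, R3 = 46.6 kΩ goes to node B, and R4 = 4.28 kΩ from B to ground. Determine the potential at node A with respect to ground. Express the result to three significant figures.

The second stage (R3 + R4 = 50.88 kΩ) loads node A in parallel with R2.
Effective lower resistance at A: R2 ‖ 50.88 = 3.002 kΩ.
So V_A = 22.7 × 0.2928 = 6.647 V.

V_A ≈ 6.65 V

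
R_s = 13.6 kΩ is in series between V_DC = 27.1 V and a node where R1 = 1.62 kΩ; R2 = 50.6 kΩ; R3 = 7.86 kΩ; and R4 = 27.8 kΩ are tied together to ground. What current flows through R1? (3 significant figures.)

Combine the parallel branches: R_p = (1/1.62 + 1/50.6 + 1/7.86 + 1/27.8)⁻¹ = 1.250 kΩ.
V_A by voltage divider: V_A = 27.1 × 1.250/(13.6 + 1.250) = 2.281 V.
I(R1) = V_A / R1 = 2.281/1.62 = 1.408 mA.
(Equivalently: I_total = 1.825 mA, then current-divider fraction G_k/ΣG = 0.7714.)

I ≈ 1.41 mA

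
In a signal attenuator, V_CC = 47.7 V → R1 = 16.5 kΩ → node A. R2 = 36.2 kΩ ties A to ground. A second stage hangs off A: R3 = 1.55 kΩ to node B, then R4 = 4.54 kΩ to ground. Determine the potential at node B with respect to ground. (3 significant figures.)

V_B ≈ 8.54 V

The second stage (R3 + R4 = 6.090 kΩ) loads node A in parallel with R2.
R2 ‖ (R3+R4) = 5.213 kΩ.
V_A = 47.7 × 5.213/(16.5 + 5.213) = 11.45 V.
V_B = V_A × 0.7455 = 8.537 V.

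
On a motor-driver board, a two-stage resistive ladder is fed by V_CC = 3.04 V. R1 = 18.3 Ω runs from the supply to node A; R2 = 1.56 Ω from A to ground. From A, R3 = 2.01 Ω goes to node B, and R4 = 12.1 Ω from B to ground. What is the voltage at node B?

V_B ≈ 0.186 V

The second stage (R3 + R4 = 14.11 Ω) loads node A in parallel with R2.
Effective lower resistance at A: R2 ‖ 14.11 = 1.405 Ω.
So V_A = 3.04 × 0.07129 = 0.2167 V.
Then the unloaded second divider: V_B = V_A × R4/(R3+R4) = 0.2167 × 0.8575 = 0.1858 V.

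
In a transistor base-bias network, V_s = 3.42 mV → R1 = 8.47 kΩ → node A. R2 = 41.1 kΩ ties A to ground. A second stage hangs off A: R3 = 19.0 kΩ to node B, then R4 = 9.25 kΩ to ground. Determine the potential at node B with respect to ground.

Looking into the second stage from A: R3 + R4 = 28.25 kΩ appears in parallel with R2.
Effective lower resistance at A: R2 ‖ 28.25 = 16.74 kΩ.
So V_A = 3.42 × 0.6641 = 2.271 mV.
V_B = V_A × 0.3274 = 0.7436 mV.

V_B ≈ 0.744 mV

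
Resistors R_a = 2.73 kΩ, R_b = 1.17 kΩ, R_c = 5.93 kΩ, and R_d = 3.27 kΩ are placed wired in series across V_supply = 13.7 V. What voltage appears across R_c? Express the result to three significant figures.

Total series resistance ΣR = 2.73 + 1.17 + 5.93 + 3.27 = 13.10 kΩ.
Voltage divider: V = V_supply · (5.930 / 13.10) = 13.7 × 0.4527 = 6.202 V.

V ≈ 6.20 V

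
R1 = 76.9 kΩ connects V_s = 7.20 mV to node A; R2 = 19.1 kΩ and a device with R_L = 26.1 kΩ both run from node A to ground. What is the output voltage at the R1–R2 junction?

V_out ≈ 0.903 mV

The load sits in parallel with R2, giving an effective lower resistance R2' = R2·R_L/(R2+R_L) = 11.03 kΩ.
Voltage divider with the loaded lower leg: V_out = 7.20 × 11.03/(76.9 + 11.03) = 7.20 × 0.1254 = 0.9031 mV.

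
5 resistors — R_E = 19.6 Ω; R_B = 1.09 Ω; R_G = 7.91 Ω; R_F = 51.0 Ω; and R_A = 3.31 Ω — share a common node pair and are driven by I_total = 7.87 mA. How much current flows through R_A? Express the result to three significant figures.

I ≈ 1.68 mA

Total conductance ΣG = 1/19.6 + 1/1.09 + 1/7.91 + 1/51.0 + 1/3.31 = 1.417 (units of 1/Ω).
By the current-divider rule, I = I_total · G_k/ΣG = 7.87 × 0.2133 = 1.678 mA.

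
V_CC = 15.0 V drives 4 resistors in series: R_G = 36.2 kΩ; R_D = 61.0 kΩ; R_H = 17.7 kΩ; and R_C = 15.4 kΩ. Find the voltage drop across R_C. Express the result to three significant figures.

V ≈ 1.77 V

Series total: ΣR = 36.2 + 61.0 + 17.7 + 15.4 = 130.3 kΩ.
Voltage divider: V = V_CC · (15.40 / 130.3) = 15.0 × 0.1182 = 1.773 V.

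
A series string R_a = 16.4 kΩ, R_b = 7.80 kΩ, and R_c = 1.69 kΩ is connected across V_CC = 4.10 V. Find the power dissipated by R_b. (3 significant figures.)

P ≈ 0.196 mW

ΣR = 25.89 kΩ → I = 4.10/25.89 = 0.1584 mA.
V(R_b) = I·R = 1.235 V; P = V·I = 1.235 × 0.1584 = 0.1956 mW.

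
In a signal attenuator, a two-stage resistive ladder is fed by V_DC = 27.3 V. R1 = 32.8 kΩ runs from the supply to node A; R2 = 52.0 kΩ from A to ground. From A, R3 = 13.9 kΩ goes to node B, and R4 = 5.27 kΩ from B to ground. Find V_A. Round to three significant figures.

Looking into the second stage from A: R3 + R4 = 19.17 kΩ appears in parallel with R2.
R2 ‖ (R3+R4) = 14.01 kΩ.
So V_A = 27.3 × 0.2992 = 8.169 V.

V_A ≈ 8.17 V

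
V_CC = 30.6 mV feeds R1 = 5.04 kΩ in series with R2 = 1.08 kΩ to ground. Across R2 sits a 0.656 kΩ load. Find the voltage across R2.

The load sits in parallel with R2, giving an effective lower resistance R2' = R2·R_L/(R2+R_L) = 0.4081 kΩ.
Now apply the divider: V_out = 30.6 × 0.07491 = 2.292 mV.
(Unloaded it would be 5.40 mV; the load pulls it down.)

V_out ≈ 2.29 mV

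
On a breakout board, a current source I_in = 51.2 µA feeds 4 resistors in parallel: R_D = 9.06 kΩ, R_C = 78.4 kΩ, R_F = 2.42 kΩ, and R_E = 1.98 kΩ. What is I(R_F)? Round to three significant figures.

I ≈ 20.3 µA

ΣG = 1/9.06 + 1/78.4 + 1/2.42 + 1/1.98 = 1.041.
R_F takes the fraction G_k/ΣG = 0.4132/1.041 = 0.3968, so I = 51.2 × 0.3968 = 20.32 µA.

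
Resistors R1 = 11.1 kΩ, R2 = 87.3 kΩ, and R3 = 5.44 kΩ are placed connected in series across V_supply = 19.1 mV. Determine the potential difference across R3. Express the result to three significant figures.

V ≈ 1.00 mV

ΣR = 11.1 + 87.3 + 5.44 = 103.8 kΩ.
V = V_supply · R/ΣR = 19.1 × 0.05239 = 1.001 mV.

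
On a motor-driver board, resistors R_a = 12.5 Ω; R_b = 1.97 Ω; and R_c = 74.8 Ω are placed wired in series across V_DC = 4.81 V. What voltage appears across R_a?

V ≈ 0.674 V

Total series resistance ΣR = 12.5 + 1.97 + 74.8 = 89.27 Ω.
Voltage divider: V = V_DC · (12.50 / 89.27) = 4.81 × 0.1400 = 0.6735 V.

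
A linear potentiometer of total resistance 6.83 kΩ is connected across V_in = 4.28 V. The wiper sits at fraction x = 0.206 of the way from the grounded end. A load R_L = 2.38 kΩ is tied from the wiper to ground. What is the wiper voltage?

V_out ≈ 0.600 V

The pot divides into 5.423 kΩ above the wiper and 1.407 kΩ below.
Lower segment in parallel with the load: 1.407 ‖ 2.38 = 0.8842 kΩ.
Then V_out = V_in · 0.8842/(5.423 + 0.8842) = 0.6000 V.
(Unloaded: V_out = x·V_in = 0.882 V.)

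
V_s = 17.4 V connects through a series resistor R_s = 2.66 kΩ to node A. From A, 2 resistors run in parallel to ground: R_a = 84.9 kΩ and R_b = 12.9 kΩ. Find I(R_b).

I ≈ 1.09 mA

Parallel bank: R_p = 1/(1/84.9 + 1/12.9) = 11.20 kΩ.
V_A by voltage divider: V_A = 17.4 × 11.20/(2.66 + 11.20) = 14.06 V.
Branch current I = V_A/R_b = 14.06/12.9 = 1.090 mA.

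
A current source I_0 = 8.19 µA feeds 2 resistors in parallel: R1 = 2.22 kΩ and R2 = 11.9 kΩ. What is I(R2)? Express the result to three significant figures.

For two parallel branches, I_k = I_0 · (other R)/(sum of R).
I(R2) = 8.19 × 2.22/(2.22 + 11.9) = 8.19 × 0.1572 = 1.288 µA.

I ≈ 1.29 µA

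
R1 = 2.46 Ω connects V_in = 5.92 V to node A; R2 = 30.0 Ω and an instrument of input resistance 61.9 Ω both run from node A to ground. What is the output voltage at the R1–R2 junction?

V_out ≈ 5.28 V

The load sits in parallel with R2, giving an effective lower resistance R2' = R2·R_L/(R2+R_L) = 20.21 Ω.
Now apply the divider: V_out = 5.92 × 0.8915 = 5.278 V.
(Unloaded it would be 5.47 V; the load pulls it down.)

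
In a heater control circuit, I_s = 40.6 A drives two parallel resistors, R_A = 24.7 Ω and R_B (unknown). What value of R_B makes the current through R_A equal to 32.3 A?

The fraction through R_A equals R_B/(R_A+R_B).
With f = 0.7956, R_B = R_A · f/(1−f) = 24.7 × 3.892 = 96.12 Ω.

R_B ≈ 96.1 Ω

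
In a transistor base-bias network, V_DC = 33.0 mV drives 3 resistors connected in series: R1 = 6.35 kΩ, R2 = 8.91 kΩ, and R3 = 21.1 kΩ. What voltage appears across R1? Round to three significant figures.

Total series resistance ΣR = 6.35 + 8.91 + 21.1 = 36.36 kΩ.
V = V_DC · R/ΣR = 33.0 × 0.1746 = 5.763 mV.

V ≈ 5.76 mV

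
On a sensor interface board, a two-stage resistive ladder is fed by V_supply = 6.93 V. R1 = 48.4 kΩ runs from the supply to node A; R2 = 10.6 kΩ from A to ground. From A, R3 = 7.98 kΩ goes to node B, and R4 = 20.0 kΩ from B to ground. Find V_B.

The second stage (R3 + R4 = 27.98 kΩ) loads node A in parallel with R2.
R2 ‖ (R3+R4) = 7.688 kΩ.
V_A = 6.93 × 7.688/(48.4 + 7.688) = 0.9499 V.
V_B = V_A × 0.7148 = 0.6790 V.

V_B ≈ 0.679 V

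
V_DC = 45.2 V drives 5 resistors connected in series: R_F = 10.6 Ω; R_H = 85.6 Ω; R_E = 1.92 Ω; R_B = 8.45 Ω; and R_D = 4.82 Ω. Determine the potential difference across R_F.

V ≈ 4.30 V

Series total: ΣR = 10.6 + 85.6 + 1.92 + 8.45 + 4.82 = 111.4 Ω.
V = V_DC · R/ΣR = 45.2 × 0.09516 = 4.301 V.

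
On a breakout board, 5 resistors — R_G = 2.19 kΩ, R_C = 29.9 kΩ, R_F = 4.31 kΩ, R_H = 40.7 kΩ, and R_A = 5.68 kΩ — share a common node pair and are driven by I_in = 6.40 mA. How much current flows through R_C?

I ≈ 0.232 mA

Conductances: ΣG = 1/2.19 + 1/29.9 + 1/4.31 + 1/40.7 + 1/5.68 = 0.9227 (1/kΩ).
R_C takes the fraction G_k/ΣG = 0.03344/0.9227 = 0.03625, so I = 6.40 × 0.03625 = 0.2320 mA.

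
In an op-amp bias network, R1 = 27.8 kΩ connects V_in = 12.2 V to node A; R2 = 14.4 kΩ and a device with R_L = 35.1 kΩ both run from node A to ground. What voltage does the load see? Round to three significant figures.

V_out ≈ 3.28 V

R2 ‖ R_L = (14.4 × 35.1)/(14.4 + 35.1) = 10.21 kΩ.
Voltage divider with the loaded lower leg: V_out = 12.2 × 10.21/(27.8 + 10.21) = 12.2 × 0.2686 = 3.277 V.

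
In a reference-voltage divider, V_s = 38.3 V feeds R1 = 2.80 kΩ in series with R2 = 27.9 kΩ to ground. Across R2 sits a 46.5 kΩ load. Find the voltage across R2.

The load sits in parallel with R2, giving an effective lower resistance R2' = R2·R_L/(R2+R_L) = 17.44 kΩ.
Now apply the divider: V_out = 38.3 × 0.8616 = 33.00 V.

V_out ≈ 33.0 V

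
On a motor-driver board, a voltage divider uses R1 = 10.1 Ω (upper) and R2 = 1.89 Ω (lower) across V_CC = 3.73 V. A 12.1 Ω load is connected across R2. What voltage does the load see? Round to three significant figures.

R2 ‖ R_L = (1.89 × 12.1)/(1.89 + 12.1) = 1.635 Ω.
Voltage divider with the loaded lower leg: V_out = 3.73 × 1.635/(10.1 + 1.635) = 3.73 × 0.1393 = 0.5196 V.
(Unloaded it would be 0.588 V; the load pulls it down.)

V_out ≈ 0.520 V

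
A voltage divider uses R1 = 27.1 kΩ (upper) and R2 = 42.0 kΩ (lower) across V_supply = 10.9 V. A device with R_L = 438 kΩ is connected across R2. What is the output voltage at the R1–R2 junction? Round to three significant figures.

First combine the lower leg with the load: R2 ‖ R_L = 38.33 kΩ.
Then V_out = V_supply · R2'/(R1 + R2') = 10.9 × 38.33/65.43 = 6.385 V.

V_out ≈ 6.39 V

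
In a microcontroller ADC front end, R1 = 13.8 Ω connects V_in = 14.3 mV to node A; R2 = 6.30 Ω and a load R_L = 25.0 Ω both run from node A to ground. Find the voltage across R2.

R2 ‖ R_L = (6.30 × 25.0)/(6.30 + 25.0) = 5.032 Ω.
Voltage divider with the loaded lower leg: V_out = 14.3 × 5.032/(13.8 + 5.032) = 14.3 × 0.2672 = 3.821 mV.

V_out ≈ 3.82 mV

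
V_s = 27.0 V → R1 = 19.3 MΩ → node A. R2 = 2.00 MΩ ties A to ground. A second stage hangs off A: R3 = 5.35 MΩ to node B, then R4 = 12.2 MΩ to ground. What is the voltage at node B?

Looking into the second stage from A: R3 + R4 = 17.55 MΩ appears in parallel with R2.
Effective lower resistance at A: R2 ‖ 17.55 = 1.795 MΩ.
So V_A = 27.0 × 0.08511 = 2.298 V.
V_B = V_A × 0.6952 = 1.597 V.

V_B ≈ 1.60 V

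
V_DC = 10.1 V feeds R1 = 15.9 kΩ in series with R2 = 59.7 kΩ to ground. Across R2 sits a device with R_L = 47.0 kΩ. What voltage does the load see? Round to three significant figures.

V_out ≈ 6.29 V

R2 ‖ R_L = (59.7 × 47.0)/(59.7 + 47.0) = 26.30 kΩ.
Then V_out = V_DC · R2'/(R1 + R2') = 10.1 × 26.30/42.20 = 6.294 V.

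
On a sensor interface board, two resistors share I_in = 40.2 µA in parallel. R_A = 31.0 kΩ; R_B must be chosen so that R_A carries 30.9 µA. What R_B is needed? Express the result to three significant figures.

R_B ≈ 103 kΩ

Two-branch current divider: I_A = I_in · R_B/(R_A + R_B).
With f = 0.7687, R_B = R_A · f/(1−f) = 31.0 × 3.323 = 103.0 kΩ.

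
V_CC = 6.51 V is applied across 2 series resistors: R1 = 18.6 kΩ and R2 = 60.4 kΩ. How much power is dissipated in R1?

P ≈ 0.126 mW

Series current I = V_CC/ΣR = 6.51/79.00 = 0.08241 mA.
P = I²R = 0.006791 × 18.6 = 0.1263 mW.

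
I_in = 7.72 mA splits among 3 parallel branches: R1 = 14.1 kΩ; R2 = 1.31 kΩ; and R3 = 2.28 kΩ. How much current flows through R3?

ΣG = 1/14.1 + 1/1.31 + 1/2.28 = 1.273.
R3 takes the fraction G_k/ΣG = 0.4386/1.273 = 0.3446, so I = 7.72 × 0.3446 = 2.660 mA.

I ≈ 2.66 mA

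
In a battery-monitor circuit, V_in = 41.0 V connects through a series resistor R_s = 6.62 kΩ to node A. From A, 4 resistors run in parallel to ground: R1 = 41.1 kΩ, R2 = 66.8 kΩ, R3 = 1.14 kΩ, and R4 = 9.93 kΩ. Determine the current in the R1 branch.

I ≈ 0.129 mA

Parallel bank: R_p = 1/(1/41.1 + 1/66.8 + 1/1.14 + 1/9.93) = 0.9831 kΩ.
V_A by voltage divider: V_A = 41.0 × 0.9831/(6.62 + 0.9831) = 5.301 V.
Branch current I = V_A/R1 = 5.301/41.1 = 0.1290 mA.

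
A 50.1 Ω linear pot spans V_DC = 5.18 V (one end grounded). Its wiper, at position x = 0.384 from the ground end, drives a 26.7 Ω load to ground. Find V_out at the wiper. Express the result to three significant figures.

Split the track: R_lower = x·R_p = 19.24 Ω, R_upper = (1−x)·R_p = 30.86 Ω.
R_L loads the lower segment: effective lower R = 11.18 Ω.
V_out = 5.18 × 11.18/(30.86 + 11.18) = 1.378 V.

V_out ≈ 1.38 V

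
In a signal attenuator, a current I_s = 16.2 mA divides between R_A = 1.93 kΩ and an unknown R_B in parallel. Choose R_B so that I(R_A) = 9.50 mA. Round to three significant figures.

The fraction through R_A equals R_B/(R_A+R_B).
With f = 0.5864, R_B = R_A · f/(1−f) = 1.93 × 1.418 = 2.737 kΩ.

R_B ≈ 2.74 kΩ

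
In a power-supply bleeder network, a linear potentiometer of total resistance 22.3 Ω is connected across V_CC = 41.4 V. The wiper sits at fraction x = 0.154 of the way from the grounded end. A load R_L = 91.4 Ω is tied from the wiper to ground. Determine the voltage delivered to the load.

Split the track: R_lower = x·R_p = 3.434 Ω, R_upper = (1−x)·R_p = 18.87 Ω.
R_L loads the lower segment: effective lower R = 3.310 Ω.
Then V_out = V_CC · 3.310/(18.87 + 3.310) = 6.179 V.

V_out ≈ 6.18 V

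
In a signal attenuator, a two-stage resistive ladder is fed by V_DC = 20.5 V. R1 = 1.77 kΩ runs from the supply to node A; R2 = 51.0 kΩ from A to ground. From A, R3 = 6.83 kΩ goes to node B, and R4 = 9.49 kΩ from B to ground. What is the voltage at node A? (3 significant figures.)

Looking into the second stage from A: R3 + R4 = 16.32 kΩ appears in parallel with R2.
Effective lower resistance at A: R2 ‖ 16.32 = 12.36 kΩ.
So V_A = 20.5 × 0.8748 = 17.93 V.

V_A ≈ 17.9 V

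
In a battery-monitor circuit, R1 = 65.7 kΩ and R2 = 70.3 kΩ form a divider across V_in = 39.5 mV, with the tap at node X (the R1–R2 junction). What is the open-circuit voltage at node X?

V_th ≈ 20.4 mV

With X open, the divider is unloaded: V_th = 39.5 × 70.3/136.0 = 20.42 mV.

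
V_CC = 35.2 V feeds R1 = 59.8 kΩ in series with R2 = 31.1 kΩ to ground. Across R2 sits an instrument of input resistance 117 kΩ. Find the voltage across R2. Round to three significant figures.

The load sits in parallel with R2, giving an effective lower resistance R2' = R2·R_L/(R2+R_L) = 24.57 kΩ.
Then V_out = V_CC · R2'/(R1 + R2') = 35.2 × 24.57/84.37 = 10.25 V.

V_out ≈ 10.3 V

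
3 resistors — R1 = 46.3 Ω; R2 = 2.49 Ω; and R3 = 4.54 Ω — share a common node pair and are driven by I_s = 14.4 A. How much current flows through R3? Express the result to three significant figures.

I ≈ 4.93 A

ΣG = 1/46.3 + 1/2.49 + 1/4.54 = 0.6435.
Current divider: I(R3) = I_s · G_k/ΣG = 14.4 × (0.2203/0.6435) = 14.4 × 0.3423 = 4.929 A.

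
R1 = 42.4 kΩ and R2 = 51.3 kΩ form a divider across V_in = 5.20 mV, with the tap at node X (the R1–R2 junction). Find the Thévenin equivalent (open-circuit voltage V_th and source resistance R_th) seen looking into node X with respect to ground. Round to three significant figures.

V_th is the unloaded tap voltage: V_in · R2/(R1+R2) = 5.20 × 0.5475 = 2.847 mV.
With V_in suppressed (replaced by a short), R_th = R1 ‖ R2 = (42.40 × 51.3)/(42.40 + 51.3) = 23.21 kΩ.

V_th ≈ 2.85 mV, R_th ≈ 23.2 kΩ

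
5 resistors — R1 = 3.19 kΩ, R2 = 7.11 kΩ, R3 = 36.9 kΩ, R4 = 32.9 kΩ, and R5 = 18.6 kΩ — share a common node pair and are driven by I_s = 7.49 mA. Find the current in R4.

I ≈ 0.403 mA

Total conductance ΣG = 1/3.19 + 1/7.11 + 1/36.9 + 1/32.9 + 1/18.6 = 0.5654 (units of 1/kΩ).
R4 takes the fraction G_k/ΣG = 0.03040/0.5654 = 0.05376, so I = 7.49 × 0.05376 = 0.4027 mA.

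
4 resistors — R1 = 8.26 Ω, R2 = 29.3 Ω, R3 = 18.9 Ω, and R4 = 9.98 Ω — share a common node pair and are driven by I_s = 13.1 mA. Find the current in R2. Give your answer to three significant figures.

ΣG = 1/8.26 + 1/29.3 + 1/18.9 + 1/9.98 = 0.3083.
By the current-divider rule, I = I_s · G_k/ΣG = 13.1 × 0.1107 = 1.450 mA.

I ≈ 1.45 mA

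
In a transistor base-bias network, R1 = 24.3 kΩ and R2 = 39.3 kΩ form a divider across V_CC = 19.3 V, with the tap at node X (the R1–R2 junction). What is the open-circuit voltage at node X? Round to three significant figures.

V_th is the unloaded tap voltage: V_CC · R2/(R1+R2) = 19.3 × 0.6179 = 11.93 V.

V_th ≈ 11.9 V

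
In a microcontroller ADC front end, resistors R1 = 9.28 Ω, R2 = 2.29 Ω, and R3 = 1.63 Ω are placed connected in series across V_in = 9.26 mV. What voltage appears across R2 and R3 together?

V ≈ 2.75 mV

ΣR = 9.28 + 2.29 + 1.63 = 13.20 Ω.
R_{R2..R3} = 2.29 + 1.63 = 3.920 Ω.
V = V_in · R/ΣR = 9.26 × 0.2970 = 2.750 mV.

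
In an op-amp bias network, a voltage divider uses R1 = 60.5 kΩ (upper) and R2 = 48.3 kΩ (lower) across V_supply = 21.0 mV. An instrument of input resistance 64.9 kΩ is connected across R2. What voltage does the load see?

R2 ‖ R_L = (48.3 × 64.9)/(48.3 + 64.9) = 27.69 kΩ.
Now apply the divider: V_out = 21.0 × 0.3140 = 6.594 mV.

V_out ≈ 6.59 mV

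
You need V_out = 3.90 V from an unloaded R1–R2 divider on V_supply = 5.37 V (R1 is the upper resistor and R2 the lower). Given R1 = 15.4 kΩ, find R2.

Required fraction k = V_out/V_supply = 0.7263.
So R2 = R1 · V_out/(V_supply − V_out) = 15.4 × 3.90/(5.37 − 3.90) = 15.4 × 2.653 = 40.86 kΩ.

R2 ≈ 40.9 kΩ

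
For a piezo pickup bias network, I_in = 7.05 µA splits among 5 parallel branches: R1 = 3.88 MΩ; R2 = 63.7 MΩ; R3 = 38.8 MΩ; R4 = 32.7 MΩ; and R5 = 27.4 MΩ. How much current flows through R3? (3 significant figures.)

ΣG = 1/3.88 + 1/63.7 + 1/38.8 + 1/32.7 + 1/27.4 = 0.3663.
Current divider: I(R3) = I_in · G_k/ΣG = 7.05 × (0.02577/0.3663) = 7.05 × 0.07036 = 0.4961 µA.

I ≈ 0.496 µA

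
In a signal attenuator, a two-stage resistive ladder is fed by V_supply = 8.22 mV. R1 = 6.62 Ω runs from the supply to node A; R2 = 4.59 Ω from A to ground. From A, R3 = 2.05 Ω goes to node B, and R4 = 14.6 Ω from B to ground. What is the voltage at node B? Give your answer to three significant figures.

Looking into the second stage from A: R3 + R4 = 16.65 Ω appears in parallel with R2.
R2 ‖ (R3+R4) = 3.598 Ω.
First divider: V_A = V_supply · 3.598/(6.62 + 3.598) = 2.895 mV.
Then the unloaded second divider: V_B = V_A × R4/(R3+R4) = 2.895 × 0.8769 = 2.538 mV.

V_B ≈ 2.54 mV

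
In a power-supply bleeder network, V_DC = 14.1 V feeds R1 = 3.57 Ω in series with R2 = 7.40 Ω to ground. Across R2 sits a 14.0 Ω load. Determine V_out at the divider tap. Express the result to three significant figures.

V_out ≈ 8.12 V

First combine the lower leg with the load: R2 ‖ R_L = 4.841 Ω.
Then V_out = V_DC · R2'/(R1 + R2') = 14.1 × 4.841/8.411 = 8.115 V.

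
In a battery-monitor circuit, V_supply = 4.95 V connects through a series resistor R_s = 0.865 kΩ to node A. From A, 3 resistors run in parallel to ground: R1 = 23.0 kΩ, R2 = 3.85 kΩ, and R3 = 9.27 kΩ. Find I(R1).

I ≈ 0.159 mA

Equivalent of the parallel group: R_p = 2.433 kΩ.
V_A by voltage divider: V_A = 4.95 × 2.433/(0.865 + 2.433) = 3.652 V.
Branch current I = V_A/R1 = 3.652/23.0 = 0.1588 mA.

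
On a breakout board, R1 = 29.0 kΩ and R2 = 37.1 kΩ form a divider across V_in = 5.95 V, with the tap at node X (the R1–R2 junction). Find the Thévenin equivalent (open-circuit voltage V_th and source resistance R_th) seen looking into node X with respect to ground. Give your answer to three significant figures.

Open-circuit (no load on X): V_th = V_in · R2/(R1 + R2) = 5.95 × 37.1/(29.00 + 37.1) = 3.340 V.
With V_in suppressed (replaced by a short), R_th = R1 ‖ R2 = (29.00 × 37.1)/(29.00 + 37.1) = 16.28 kΩ.

V_th ≈ 3.34 V, R_th ≈ 16.3 kΩ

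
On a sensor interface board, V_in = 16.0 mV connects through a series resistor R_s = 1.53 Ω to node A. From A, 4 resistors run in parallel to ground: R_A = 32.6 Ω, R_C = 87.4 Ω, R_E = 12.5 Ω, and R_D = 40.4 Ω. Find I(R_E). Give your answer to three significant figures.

Parallel bank: R_p = 1/(1/32.6 + 1/87.4 + 1/12.5 + 1/40.4) = 6.809 Ω.
V_A by voltage divider: V_A = 16.0 × 6.809/(1.53 + 6.809) = 13.06 mV.
Branch current I = V_A/R_E = 13.06/12.5 = 1.045 mA.

I ≈ 1.05 mA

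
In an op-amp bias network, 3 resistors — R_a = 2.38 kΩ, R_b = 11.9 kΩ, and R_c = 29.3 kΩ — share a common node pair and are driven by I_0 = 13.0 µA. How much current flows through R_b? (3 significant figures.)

Total conductance ΣG = 1/2.38 + 1/11.9 + 1/29.3 = 0.5383 (units of 1/kΩ).
Current divider: I(R_b) = I_0 · G_k/ΣG = 13.0 × (0.08403/0.5383) = 13.0 × 0.1561 = 2.029 µA.

I ≈ 2.03 µA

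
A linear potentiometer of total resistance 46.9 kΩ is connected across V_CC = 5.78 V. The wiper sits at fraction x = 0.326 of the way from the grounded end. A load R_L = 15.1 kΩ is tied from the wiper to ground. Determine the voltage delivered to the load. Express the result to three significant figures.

V_out ≈ 1.12 V

Lower segment x·R_p = 15.29 kΩ; upper segment (1−x)·R_p = 31.61 kΩ.
(x·R_p) ‖ R_L = 7.597 kΩ.
Then V_out = V_CC · 7.597/(31.61 + 7.597) = 1.120 V.
(Unloaded: V_out = x·V_CC = 1.88 V.)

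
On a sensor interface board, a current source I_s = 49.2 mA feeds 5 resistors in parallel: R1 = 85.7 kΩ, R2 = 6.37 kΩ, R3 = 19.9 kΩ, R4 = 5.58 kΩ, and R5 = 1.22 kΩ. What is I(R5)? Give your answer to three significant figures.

Conductances: ΣG = 1/85.7 + 1/6.37 + 1/19.9 + 1/5.58 + 1/1.22 = 1.218 (1/kΩ).
Current divider: I(R5) = I_s · G_k/ΣG = 49.2 × (0.8197/1.218) = 49.2 × 0.6731 = 33.12 mA.

I ≈ 33.1 mA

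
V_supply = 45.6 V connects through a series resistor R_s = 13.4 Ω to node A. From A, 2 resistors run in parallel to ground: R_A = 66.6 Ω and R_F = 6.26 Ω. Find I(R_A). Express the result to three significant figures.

Combine the parallel branches: R_p = (1/66.6 + 1/6.26)⁻¹ = 5.722 Ω.
V_A by voltage divider: V_A = 45.6 × 5.722/(13.4 + 5.722) = 13.65 V.
I(R_A) = V_A / R_A = 13.65/66.6 = 0.2049 A.

I ≈ 0.205 A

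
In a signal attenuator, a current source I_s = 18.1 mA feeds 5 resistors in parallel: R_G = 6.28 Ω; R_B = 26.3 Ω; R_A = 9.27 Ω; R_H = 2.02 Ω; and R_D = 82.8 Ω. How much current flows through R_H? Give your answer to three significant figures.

ΣG = 1/6.28 + 1/26.3 + 1/9.27 + 1/2.02 + 1/82.8 = 0.8123.
Current divider: I(R_H) = I_s · G_k/ΣG = 18.1 × (0.4950/0.8123) = 18.1 × 0.6095 = 11.03 mA.

I ≈ 11.0 mA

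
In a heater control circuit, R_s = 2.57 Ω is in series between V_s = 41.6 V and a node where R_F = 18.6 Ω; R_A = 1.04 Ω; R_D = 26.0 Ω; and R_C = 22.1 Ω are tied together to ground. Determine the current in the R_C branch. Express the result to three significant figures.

I ≈ 0.492 A

Parallel bank: R_p = 1/(1/18.6 + 1/1.04 + 1/26.0 + 1/22.1) = 0.9099 Ω.
V_A by voltage divider: V_A = 41.6 × 0.9099/(2.57 + 0.9099) = 10.88 V.
Branch current I = V_A/R_C = 10.88/22.1 = 0.4922 A.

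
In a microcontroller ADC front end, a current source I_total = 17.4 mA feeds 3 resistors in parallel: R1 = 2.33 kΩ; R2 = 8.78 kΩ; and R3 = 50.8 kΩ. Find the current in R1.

Conductances: ΣG = 1/2.33 + 1/8.78 + 1/50.8 = 0.5628 (1/kΩ).
R1 takes the fraction G_k/ΣG = 0.4292/0.5628 = 0.7626, so I = 17.4 × 0.7626 = 13.27 mA.

I ≈ 13.3 mA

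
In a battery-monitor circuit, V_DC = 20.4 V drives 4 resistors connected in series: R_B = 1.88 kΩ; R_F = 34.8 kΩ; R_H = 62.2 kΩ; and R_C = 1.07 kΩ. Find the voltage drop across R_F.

V ≈ 7.10 V

Series total: ΣR = 1.88 + 34.8 + 62.2 + 1.07 = 99.95 kΩ.
Voltage divider: V = V_DC · (34.80 / 99.95) = 20.4 × 0.3482 = 7.103 V.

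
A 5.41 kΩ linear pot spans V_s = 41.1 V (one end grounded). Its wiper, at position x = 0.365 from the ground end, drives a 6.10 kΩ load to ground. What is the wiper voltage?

Split the track: R_lower = x·R_p = 1.975 kΩ, R_upper = (1−x)·R_p = 3.435 kΩ.
(x·R_p) ‖ R_L = 1.492 kΩ.
V_out = 41.1 × 1.492/(3.435 + 1.492) = 12.44 V.

V_out ≈ 12.4 V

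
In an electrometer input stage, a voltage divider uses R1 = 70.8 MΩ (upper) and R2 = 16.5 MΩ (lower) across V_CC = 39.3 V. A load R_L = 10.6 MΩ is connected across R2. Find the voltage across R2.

V_out ≈ 3.28 V

R2 ‖ R_L = (16.5 × 10.6)/(16.5 + 10.6) = 6.454 MΩ.
Now apply the divider: V_out = 39.3 × 0.08354 = 3.283 V.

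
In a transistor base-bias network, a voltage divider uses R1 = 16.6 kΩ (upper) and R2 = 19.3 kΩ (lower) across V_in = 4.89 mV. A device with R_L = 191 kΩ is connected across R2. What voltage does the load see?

V_out ≈ 2.51 mV

R2 ‖ R_L = (19.3 × 191)/(19.3 + 191) = 17.53 kΩ.
Voltage divider with the loaded lower leg: V_out = 4.89 × 17.53/(16.6 + 17.53) = 4.89 × 0.5136 = 2.512 mV.
(Unloaded it would be 2.63 mV; the load pulls it down.)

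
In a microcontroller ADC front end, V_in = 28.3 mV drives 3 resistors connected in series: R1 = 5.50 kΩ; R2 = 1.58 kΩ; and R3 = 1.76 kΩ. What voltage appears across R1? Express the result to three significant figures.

Series total: ΣR = 5.50 + 1.58 + 1.76 = 8.840 kΩ.
V = V_in · R/ΣR = 28.3 × 0.6222 = 17.61 mV.

V ≈ 17.6 mV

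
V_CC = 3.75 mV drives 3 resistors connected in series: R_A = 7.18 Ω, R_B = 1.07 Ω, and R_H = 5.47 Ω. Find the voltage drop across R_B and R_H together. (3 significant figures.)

Total series resistance ΣR = 7.18 + 1.07 + 5.47 = 13.72 Ω.
R_{R_B..R_H} = 1.07 + 5.47 = 6.540 Ω.
Voltage divider: V = V_CC · (6.540 / 13.72) = 3.75 × 0.4767 = 1.788 mV.

V ≈ 1.79 mV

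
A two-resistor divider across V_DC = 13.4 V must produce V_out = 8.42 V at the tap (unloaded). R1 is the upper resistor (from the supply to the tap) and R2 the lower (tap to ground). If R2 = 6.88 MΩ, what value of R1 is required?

R1 ≈ 4.07 MΩ

V_out/V_DC = R2/(R1+R2) = 0.6284.
Rearranging, R1 = R2·(1−k)/k = 6.88 × 0.5914 = 4.069 MΩ.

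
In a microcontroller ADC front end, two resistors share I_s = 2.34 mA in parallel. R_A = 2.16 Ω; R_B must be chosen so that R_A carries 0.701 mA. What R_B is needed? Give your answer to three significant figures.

R_B ≈ 0.924 Ω

The fraction through R_A equals R_B/(R_A+R_B).
With f = 0.2996, R_B = R_A · f/(1−f) = 2.16 × 0.4277 = 0.9238 Ω.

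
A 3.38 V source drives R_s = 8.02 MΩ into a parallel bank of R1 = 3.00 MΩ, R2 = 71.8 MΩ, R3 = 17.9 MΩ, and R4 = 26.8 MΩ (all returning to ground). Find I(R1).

Parallel bank: R_p = 1/(1/3.00 + 1/71.8 + 1/17.9 + 1/26.8) = 2.270 MΩ.
V_A = 3.38 × 2.270/10.29 = 0.7458 V.
Branch current I = V_A/R1 = 0.7458/3.00 = 0.2486 µA.

I ≈ 0.249 µA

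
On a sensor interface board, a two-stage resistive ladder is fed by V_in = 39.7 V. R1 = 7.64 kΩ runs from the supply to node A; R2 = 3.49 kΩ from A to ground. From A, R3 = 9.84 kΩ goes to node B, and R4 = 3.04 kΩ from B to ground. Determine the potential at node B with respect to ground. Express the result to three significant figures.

V_B ≈ 2.48 V

Looking into the second stage from A: R3 + R4 = 12.88 kΩ appears in parallel with R2.
Effective lower resistance at A: R2 ‖ 12.88 = 2.746 kΩ.
First divider: V_A = V_in · 2.746/(7.64 + 2.746) = 10.50 V.
V_B = V_A × 0.2360 = 2.477 V.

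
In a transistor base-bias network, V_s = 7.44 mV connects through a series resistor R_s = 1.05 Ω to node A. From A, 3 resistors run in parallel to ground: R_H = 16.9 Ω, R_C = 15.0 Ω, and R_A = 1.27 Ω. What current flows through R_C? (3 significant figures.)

I ≈ 0.253 mA

Combine the parallel branches: R_p = (1/16.9 + 1/15.0 + 1/1.27)⁻¹ = 1.095 Ω.
V_A by voltage divider: V_A = 7.44 × 1.095/(1.05 + 1.095) = 3.798 mV.
Branch current I = V_A/R_C = 3.798/15.0 = 0.2532 mA.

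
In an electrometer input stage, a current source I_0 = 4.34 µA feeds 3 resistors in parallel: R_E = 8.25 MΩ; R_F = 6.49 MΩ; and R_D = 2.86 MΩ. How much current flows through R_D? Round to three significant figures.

Total conductance ΣG = 1/8.25 + 1/6.49 + 1/2.86 = 0.6249 (units of 1/MΩ).
Current divider: I(R_D) = I_0 · G_k/ΣG = 4.34 × (0.3497/0.6249) = 4.34 × 0.5595 = 2.428 µA.

I ≈ 2.43 µA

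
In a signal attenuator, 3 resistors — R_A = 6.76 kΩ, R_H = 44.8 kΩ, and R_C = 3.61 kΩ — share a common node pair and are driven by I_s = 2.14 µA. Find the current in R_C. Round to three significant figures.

Total conductance ΣG = 1/6.76 + 1/44.8 + 1/3.61 = 0.4473 (units of 1/kΩ).
R_C takes the fraction G_k/ΣG = 0.2770/0.4473 = 0.6193, so I = 2.14 × 0.6193 = 1.325 µA.

I ≈ 1.33 µA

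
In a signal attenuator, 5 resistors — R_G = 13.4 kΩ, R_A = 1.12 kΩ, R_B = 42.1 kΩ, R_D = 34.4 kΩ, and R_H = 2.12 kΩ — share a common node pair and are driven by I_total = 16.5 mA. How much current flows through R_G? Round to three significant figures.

I ≈ 0.825 mA

ΣG = 1/13.4 + 1/1.12 + 1/42.1 + 1/34.4 + 1/2.12 = 1.492.
Current divider: I(R_G) = I_total · G_k/ΣG = 16.5 × (0.07463/1.492) = 16.5 × 0.05002 = 0.8253 mA.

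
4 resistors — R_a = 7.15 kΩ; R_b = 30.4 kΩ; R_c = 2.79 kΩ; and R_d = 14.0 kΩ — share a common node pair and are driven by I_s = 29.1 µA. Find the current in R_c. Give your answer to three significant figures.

ΣG = 1/7.15 + 1/30.4 + 1/2.79 + 1/14.0 = 0.6026.
By the current-divider rule, I = I_s · G_k/ΣG = 29.1 × 0.5948 = 17.31 µA.

I ≈ 17.3 µA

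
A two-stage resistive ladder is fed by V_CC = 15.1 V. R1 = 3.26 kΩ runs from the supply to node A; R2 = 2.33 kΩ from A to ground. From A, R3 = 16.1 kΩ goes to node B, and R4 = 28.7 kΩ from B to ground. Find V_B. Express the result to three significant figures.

V_B ≈ 3.91 V

The second stage (R3 + R4 = 44.80 kΩ) loads node A in parallel with R2.
R2 ‖ (R3+R4) = 2.215 kΩ.
So V_A = 15.1 × 0.4045 = 6.109 V.
Stage 2 is unloaded, so V_B = V_A · R4/(R3+R4) = 6.109 × 28.7/44.80 = 3.913 V.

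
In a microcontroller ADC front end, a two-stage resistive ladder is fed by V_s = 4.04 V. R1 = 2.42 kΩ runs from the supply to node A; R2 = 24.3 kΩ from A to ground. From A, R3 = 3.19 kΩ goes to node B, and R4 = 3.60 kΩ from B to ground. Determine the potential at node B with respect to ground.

Node A sees R2 in parallel with the series input of stage 2, R3 + R4 = 6.790 kΩ.
Effective lower resistance at A: R2 ‖ 6.790 = 5.307 kΩ.
V_A = 4.04 × 5.307/(2.42 + 5.307) = 2.775 V.
Stage 2 is unloaded, so V_B = V_A · R4/(R3+R4) = 2.775 × 3.60/6.790 = 1.471 V.

V_B ≈ 1.47 V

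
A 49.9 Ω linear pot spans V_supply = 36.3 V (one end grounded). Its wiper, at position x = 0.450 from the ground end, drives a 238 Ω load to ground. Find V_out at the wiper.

V_out ≈ 15.5 V

Lower segment x·R_p = 22.45 Ω; upper segment (1−x)·R_p = 27.45 Ω.
Lower segment in parallel with the load: 22.45 ‖ 238 = 20.52 Ω.
Loaded-divider output: V_out = 36.3 × 0.4278 = 15.53 V.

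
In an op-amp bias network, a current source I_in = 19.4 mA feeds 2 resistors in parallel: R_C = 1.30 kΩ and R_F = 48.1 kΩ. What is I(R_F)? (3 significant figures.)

Two-branch current divider: I_k = I_in · R_other/(R_1 + R_2).
I(R_F) = 19.4 × 1.30/(1.30 + 48.1) = 19.4 × 0.02632 = 0.5105 mA.

I ≈ 0.511 mA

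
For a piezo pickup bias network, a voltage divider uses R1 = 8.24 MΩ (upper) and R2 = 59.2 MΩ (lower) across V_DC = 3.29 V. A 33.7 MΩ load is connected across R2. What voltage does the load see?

V_out ≈ 2.38 V

R2 ‖ R_L = (59.2 × 33.7)/(59.2 + 33.7) = 21.48 MΩ.
Now apply the divider: V_out = 3.29 × 0.7227 = 2.378 V.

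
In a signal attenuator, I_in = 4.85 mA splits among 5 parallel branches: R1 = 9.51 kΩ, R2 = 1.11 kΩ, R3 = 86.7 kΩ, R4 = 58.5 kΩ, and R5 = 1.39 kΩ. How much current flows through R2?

I ≈ 2.49 mA

Conductances: ΣG = 1/9.51 + 1/1.11 + 1/86.7 + 1/58.5 + 1/1.39 = 1.754 (1/kΩ).
R2 takes the fraction G_k/ΣG = 0.9009/1.754 = 0.5136, so I = 4.85 × 0.5136 = 2.491 mA.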